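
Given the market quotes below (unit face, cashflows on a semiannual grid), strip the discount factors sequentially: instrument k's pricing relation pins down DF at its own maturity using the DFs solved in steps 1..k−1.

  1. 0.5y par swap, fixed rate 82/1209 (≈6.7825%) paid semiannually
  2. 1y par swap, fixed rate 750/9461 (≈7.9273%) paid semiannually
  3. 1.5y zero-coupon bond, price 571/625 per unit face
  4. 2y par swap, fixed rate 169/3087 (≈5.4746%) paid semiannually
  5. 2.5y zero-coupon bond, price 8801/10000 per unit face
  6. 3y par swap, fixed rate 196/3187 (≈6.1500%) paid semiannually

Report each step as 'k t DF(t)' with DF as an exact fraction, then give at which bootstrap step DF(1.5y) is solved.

1 1/2 1209/1250
2 1 37/40
3 3/2 571/625
4 2 4493/5000
5 5/2 8801/10000
6 3 4167/5000
DF(1.5y) is solved at step 3

step 1 [0.5y] swap r/2=41/1209: DF=(1 − 41/1209·(0))/(1+41/1209) = 1209/1250 ≈ 0.967200
step 2 [1y] swap r/2=375/9461: DF=(1 − 375/9461·(0.967200))/(1+375/9461) = 37/40 ≈ 0.925000
step 3 [1.5y] zero: DF = P = 571/625 ≈ 0.913600
step 4 [2y] swap r/2=169/6174: DF=(1 − 169/6174·(0.967200+0.925000+0.913600))/(1+169/6174) = 4493/5000 ≈ 0.898600
step 5 [2.5y] zero: DF = P = 8801/10000 ≈ 0.880100
step 6 [3y] swap r/2=98/3187: DF=(1 − 98/3187·(0.967200+0.925000+0.913600+0.898600+0.880100))/(1+98/3187) = 4167/5000 ≈ 0.833400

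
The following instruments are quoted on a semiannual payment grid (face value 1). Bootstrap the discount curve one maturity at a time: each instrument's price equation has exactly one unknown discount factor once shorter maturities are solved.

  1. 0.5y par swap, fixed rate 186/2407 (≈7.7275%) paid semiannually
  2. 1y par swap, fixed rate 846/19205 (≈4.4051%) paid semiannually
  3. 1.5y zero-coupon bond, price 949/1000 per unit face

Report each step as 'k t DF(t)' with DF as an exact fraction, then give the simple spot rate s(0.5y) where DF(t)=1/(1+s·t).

1 1/2 2407/2500
2 1 9577/10000
3 3/2 949/1000
s(0.5y) = (1/(2407/2500) − 1)/(1/2) = 186/2407 ≈ 7.7275%

step 1 [0.5y] swap r/2=93/2407: DF=(1 − 93/2407·(0))/(1+93/2407) = 2407/2500 ≈ 0.962800
step 2 [1y] swap r/2=423/19205: DF=(1 − 423/19205·(0.962800))/(1+423/19205) = 9577/10000 ≈ 0.957700
step 3 [1.5y] zero: DF = P = 949/1000 ≈ 0.949000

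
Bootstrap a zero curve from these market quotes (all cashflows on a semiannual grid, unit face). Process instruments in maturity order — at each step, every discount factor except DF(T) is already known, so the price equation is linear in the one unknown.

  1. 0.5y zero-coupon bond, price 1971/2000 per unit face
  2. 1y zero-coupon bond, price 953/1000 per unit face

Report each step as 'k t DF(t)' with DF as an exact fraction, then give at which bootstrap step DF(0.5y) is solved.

1 1/2 1971/2000
2 1 953/1000
DF(0.5y) is solved at step 1

step 1 [0.5y] zero: DF = P = 1971/2000 ≈ 0.985500
step 2 [1y] zero: DF = P = 953/1000 ≈ 0.953000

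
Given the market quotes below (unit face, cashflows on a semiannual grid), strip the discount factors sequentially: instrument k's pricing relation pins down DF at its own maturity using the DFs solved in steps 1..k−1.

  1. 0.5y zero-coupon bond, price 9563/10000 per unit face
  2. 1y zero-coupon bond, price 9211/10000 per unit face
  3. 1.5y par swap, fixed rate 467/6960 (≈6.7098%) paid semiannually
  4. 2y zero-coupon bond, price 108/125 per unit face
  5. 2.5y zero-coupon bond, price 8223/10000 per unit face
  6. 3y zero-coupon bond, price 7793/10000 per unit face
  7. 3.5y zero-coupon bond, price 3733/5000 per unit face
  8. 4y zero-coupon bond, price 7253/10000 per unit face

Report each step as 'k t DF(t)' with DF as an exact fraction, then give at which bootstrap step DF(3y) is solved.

step 1 [0.5y] zero: DF = P = 9563/10000 ≈ 0.956300
step 2 [1y] zero: DF = P = 9211/10000 ≈ 0.921100
step 3 [1.5y] swap r/2=467/13920: DF=(1 − 467/13920·(0.956300+0.921100))/(1+467/13920) = 4533/5000 ≈ 0.906600
step 4 [2y] zero: DF = P = 108/125 ≈ 0.864000
step 5 [2.5y] zero: DF = P = 8223/10000 ≈ 0.822300
step 6 [3y] zero: DF = P = 7793/10000 ≈ 0.779300
step 7 [3.5y] zero: DF = P = 3733/5000 ≈ 0.746600
step 8 [4y] zero: DF = P = 7253/10000 ≈ 0.725300

1 1/2 9563/10000
2 1 9211/10000
3 3/2 4533/5000
4 2 108/125
5 5/2 8223/10000
6 3 7793/10000
7 7/2 3733/5000
8 4 7253/10000
DF(3y) is solved at step 6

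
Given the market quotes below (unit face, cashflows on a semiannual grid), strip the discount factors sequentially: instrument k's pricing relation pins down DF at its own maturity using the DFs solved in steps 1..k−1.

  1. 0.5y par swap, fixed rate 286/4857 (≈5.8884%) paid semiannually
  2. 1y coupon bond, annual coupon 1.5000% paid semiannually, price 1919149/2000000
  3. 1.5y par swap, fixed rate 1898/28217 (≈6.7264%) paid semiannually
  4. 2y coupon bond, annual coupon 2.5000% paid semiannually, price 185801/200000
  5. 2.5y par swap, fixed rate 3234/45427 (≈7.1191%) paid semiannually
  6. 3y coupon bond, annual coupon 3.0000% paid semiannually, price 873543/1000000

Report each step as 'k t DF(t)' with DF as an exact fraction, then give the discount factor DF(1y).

1 1/2 4857/5000
2 1 2363/2500
3 3/2 9051/10000
4 2 8827/10000
5 5/2 8383/10000
6 3 1587/2000
DF(1y) = 2363/2500 ≈ 0.945200

step 1 [0.5y] swap r/2=143/4857: DF=(1 − 143/4857·(0))/(1+143/4857) = 4857/5000 ≈ 0.971400
step 2 [1y] bond c/2=3/400: DF=(1919149/2000000 − 3/400·(0.971400))/(1+3/400) = 2363/2500 ≈ 0.945200
step 3 [1.5y] swap r/2=949/28217: DF=(1 − 949/28217·(0.971400+0.945200))/(1+949/28217) = 9051/10000 ≈ 0.905100
step 4 [2y] bond c/2=1/80: DF=(185801/200000 − 1/80·(0.971400+0.945200+0.905100))/(1+1/80) = 8827/10000 ≈ 0.882700
step 5 [2.5y] swap r/2=1617/45427: DF=(1 − 1617/45427·(0.971400+0.945200+0.905100+0.882700))/(1+1617/45427) = 8383/10000 ≈ 0.838300
step 6 [3y] bond c/2=3/200: DF=(873543/1000000 − 3/200·(0.971400+0.945200+0.905100+0.882700+0.838300))/(1+3/200) = 1587/2000 ≈ 0.793500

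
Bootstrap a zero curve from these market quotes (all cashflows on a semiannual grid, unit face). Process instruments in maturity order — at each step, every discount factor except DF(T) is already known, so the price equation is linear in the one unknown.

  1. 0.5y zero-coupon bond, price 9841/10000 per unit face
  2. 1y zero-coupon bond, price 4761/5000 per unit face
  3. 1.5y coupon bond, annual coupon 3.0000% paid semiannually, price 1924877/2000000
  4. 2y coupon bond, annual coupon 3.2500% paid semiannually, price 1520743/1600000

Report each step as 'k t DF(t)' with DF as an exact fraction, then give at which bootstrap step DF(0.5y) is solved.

step 1 [0.5y] zero: DF = P = 9841/10000 ≈ 0.984100
step 2 [1y] zero: DF = P = 4761/5000 ≈ 0.952200
step 3 [1.5y] bond c/2=3/200: DF=(1924877/2000000 − 3/200·(0.984100+0.952200))/(1+3/200) = 2299/2500 ≈ 0.919600
step 4 [2y] bond c/2=13/800: DF=(1520743/1600000 − 13/800·(0.984100+0.952200+0.919600))/(1+13/800) = 556/625 ≈ 0.889600

1 1/2 9841/10000
2 1 4761/5000
3 3/2 2299/2500
4 2 556/625
DF(0.5y) is solved at step 1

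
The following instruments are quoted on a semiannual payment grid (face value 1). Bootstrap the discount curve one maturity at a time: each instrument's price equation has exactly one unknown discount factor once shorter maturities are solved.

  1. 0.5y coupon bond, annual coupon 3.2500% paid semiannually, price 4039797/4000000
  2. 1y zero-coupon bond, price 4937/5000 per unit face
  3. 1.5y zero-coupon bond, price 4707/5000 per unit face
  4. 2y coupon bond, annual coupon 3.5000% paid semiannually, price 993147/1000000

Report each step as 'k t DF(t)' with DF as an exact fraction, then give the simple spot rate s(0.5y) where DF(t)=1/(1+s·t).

1 1/2 4969/5000
2 1 4937/5000
3 3/2 4707/5000
4 2 4629/5000
s(0.5y) = (1/(4969/5000) − 1)/(1/2) = 62/4969 ≈ 1.2477%

step 1 [0.5y] bond c/2=13/800: DF=(4039797/4000000 − 13/800·(0))/(1+13/800) = 4969/5000 ≈ 0.993800
step 2 [1y] zero: DF = P = 4937/5000 ≈ 0.987400
step 3 [1.5y] zero: DF = P = 4707/5000 ≈ 0.941400
step 4 [2y] bond c/2=7/400: DF=(993147/1000000 − 7/400·(0.993800+0.987400+0.941400))/(1+7/400) = 4629/5000 ≈ 0.925800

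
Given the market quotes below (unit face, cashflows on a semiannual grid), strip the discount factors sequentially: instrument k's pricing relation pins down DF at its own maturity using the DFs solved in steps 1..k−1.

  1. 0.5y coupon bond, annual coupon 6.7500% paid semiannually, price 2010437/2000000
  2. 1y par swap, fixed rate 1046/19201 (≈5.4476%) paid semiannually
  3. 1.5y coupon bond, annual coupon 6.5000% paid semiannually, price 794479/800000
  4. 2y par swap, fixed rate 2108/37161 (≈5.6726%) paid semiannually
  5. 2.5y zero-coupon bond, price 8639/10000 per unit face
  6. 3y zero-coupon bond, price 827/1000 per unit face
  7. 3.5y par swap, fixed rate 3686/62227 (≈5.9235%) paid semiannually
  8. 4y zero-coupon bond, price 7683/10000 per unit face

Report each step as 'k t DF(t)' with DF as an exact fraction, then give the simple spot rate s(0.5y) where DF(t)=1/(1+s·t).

step 1 [0.5y] bond c/2=27/800: DF=(2010437/2000000 − 27/800·(0))/(1+27/800) = 2431/2500 ≈ 0.972400
step 2 [1y] swap r/2=523/19201: DF=(1 − 523/19201·(0.972400))/(1+523/19201) = 9477/10000 ≈ 0.947700
step 3 [1.5y] bond c/2=13/400: DF=(794479/800000 − 13/400·(0.972400+0.947700))/(1+13/400) = 4507/5000 ≈ 0.901400
step 4 [2y] swap r/2=1054/37161: DF=(1 − 1054/37161·(0.972400+0.947700+0.901400))/(1+1054/37161) = 4473/5000 ≈ 0.894600
step 5 [2.5y] zero: DF = P = 8639/10000 ≈ 0.863900
step 6 [3y] zero: DF = P = 827/1000 ≈ 0.827000
step 7 [3.5y] swap r/2=1843/62227: DF=(1 − 1843/62227·(0.972400+0.947700+0.901400+0.894600+0.863900+0.827000))/(1+1843/62227) = 8157/10000 ≈ 0.815700
step 8 [4y] zero: DF = P = 7683/10000 ≈ 0.768300

1 1/2 2431/2500
2 1 9477/10000
3 3/2 4507/5000
4 2 4473/5000
5 5/2 8639/10000
6 3 827/1000
7 7/2 8157/10000
8 4 7683/10000
s(0.5y) = (1/(2431/2500) − 1)/(1/2) = 138/2431 ≈ 5.6767%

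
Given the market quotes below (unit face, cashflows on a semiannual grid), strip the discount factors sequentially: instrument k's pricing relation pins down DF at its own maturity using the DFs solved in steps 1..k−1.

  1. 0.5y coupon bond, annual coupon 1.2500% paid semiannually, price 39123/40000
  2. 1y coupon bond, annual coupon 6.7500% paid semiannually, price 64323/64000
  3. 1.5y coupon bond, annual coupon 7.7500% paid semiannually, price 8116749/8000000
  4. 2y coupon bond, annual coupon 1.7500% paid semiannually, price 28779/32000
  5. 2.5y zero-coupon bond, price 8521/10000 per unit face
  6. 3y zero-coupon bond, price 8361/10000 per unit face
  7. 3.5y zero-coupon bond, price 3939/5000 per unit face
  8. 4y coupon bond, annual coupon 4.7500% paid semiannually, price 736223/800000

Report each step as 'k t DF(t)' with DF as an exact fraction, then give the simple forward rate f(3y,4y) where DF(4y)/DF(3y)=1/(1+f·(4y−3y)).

1 1/2 243/250
2 1 1881/2000
3 3/2 4527/5000
4 2 8671/10000
5 5/2 8521/10000
6 3 8361/10000
7 7/2 3939/5000
8 4 189/250
f(3y,4y) = ((8361/10000)/(189/250) − 1)/(1) = 89/840 ≈ 10.5952%

step 1 [0.5y] bond c/2=1/160: DF=(39123/40000 − 1/160·(0))/(1+1/160) = 243/250 ≈ 0.972000
step 2 [1y] bond c/2=27/800: DF=(64323/64000 − 27/800·(0.972000))/(1+27/800) = 1881/2000 ≈ 0.940500
step 3 [1.5y] bond c/2=31/800: DF=(8116749/8000000 − 31/800·(0.972000+0.940500))/(1+31/800) = 4527/5000 ≈ 0.905400
step 4 [2y] bond c/2=7/800: DF=(28779/32000 − 7/800·(0.972000+0.940500+0.905400))/(1+7/800) = 8671/10000 ≈ 0.867100
step 5 [2.5y] zero: DF = P = 8521/10000 ≈ 0.852100
step 6 [3y] zero: DF = P = 8361/10000 ≈ 0.836100
step 7 [3.5y] zero: DF = P = 3939/5000 ≈ 0.787800
step 8 [4y] bond c/2=19/800: DF=(736223/800000 − 19/800·(0.972000+0.940500+0.905400+0.867100+0.852100+0.836100+0.787800))/(1+19/800) = 189/250 ≈ 0.756000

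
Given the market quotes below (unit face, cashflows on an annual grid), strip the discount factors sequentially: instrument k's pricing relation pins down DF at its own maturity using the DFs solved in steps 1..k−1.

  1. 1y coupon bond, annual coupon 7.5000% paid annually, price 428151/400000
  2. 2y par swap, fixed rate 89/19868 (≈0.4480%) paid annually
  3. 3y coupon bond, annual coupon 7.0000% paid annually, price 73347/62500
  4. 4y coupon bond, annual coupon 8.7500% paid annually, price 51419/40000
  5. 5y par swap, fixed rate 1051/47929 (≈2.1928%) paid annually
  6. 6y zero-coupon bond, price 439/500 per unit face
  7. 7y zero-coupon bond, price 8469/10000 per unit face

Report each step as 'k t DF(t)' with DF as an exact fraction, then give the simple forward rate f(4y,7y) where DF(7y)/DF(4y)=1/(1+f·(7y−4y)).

step 1 [1y] bond c/1=3/40: DF=(428151/400000 − 3/40·(0))/(1+3/40) = 9957/10000 ≈ 0.995700
step 2 [2y] swap r/1=89/19868: DF=(1 − 89/19868·(0.995700))/(1+89/19868) = 9911/10000 ≈ 0.991100
step 3 [3y] bond c/1=7/100: DF=(73347/62500 − 7/100·(0.995700+0.991100))/(1+7/100) = 2417/2500 ≈ 0.966800
step 4 [4y] bond c/1=7/80: DF=(51419/40000 − 7/80·(0.995700+0.991100+0.966800))/(1+7/80) = 2361/2500 ≈ 0.944400
step 5 [5y] swap r/1=1051/47929: DF=(1 − 1051/47929·(0.995700+0.991100+0.966800+0.944400))/(1+1051/47929) = 8949/10000 ≈ 0.894900
step 6 [6y] zero: DF = P = 439/500 ≈ 0.878000
step 7 [7y] zero: DF = P = 8469/10000 ≈ 0.846900

1 1 9957/10000
2 2 9911/10000
3 3 2417/2500
4 4 2361/2500
5 5 8949/10000
6 6 439/500
7 7 8469/10000
f(4y,7y) = ((2361/2500)/(8469/10000) − 1)/(3) = 325/8469 ≈ 3.8375%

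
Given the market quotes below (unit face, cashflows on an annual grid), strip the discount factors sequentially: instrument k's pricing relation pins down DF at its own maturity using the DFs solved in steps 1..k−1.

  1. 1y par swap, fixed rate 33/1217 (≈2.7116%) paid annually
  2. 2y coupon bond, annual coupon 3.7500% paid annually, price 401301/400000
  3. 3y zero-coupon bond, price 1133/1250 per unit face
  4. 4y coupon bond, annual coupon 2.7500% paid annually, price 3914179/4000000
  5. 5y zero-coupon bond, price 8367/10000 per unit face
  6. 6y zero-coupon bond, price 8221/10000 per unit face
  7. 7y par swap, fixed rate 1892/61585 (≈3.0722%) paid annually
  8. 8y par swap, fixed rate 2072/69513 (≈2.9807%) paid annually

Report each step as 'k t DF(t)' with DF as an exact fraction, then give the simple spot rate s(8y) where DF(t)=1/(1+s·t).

1 1 1217/1250
2 2 4659/5000
3 3 1133/1250
4 4 8771/10000
5 5 8367/10000
6 6 8221/10000
7 7 2027/2500
8 8 991/1250
s(8y) = (1/(991/1250) − 1)/(8) = 259/7928 ≈ 3.2669%

step 1 [1y] swap r/1=33/1217: DF=(1 − 33/1217·(0))/(1+33/1217) = 1217/1250 ≈ 0.973600
step 2 [2y] bond c/1=3/80: DF=(401301/400000 − 3/80·(0.973600))/(1+3/80) = 4659/5000 ≈ 0.931800
step 3 [3y] zero: DF = P = 1133/1250 ≈ 0.906400
step 4 [4y] bond c/1=11/400: DF=(3914179/4000000 − 11/400·(0.973600+0.931800+0.906400))/(1+11/400) = 8771/10000 ≈ 0.877100
step 5 [5y] zero: DF = P = 8367/10000 ≈ 0.836700
step 6 [6y] zero: DF = P = 8221/10000 ≈ 0.822100
step 7 [7y] swap r/1=1892/61585: DF=(1 − 1892/61585·(0.973600+0.931800+0.906400+0.877100+0.836700+0.822100))/(1+1892/61585) = 2027/2500 ≈ 0.810800
step 8 [8y] swap r/1=2072/69513: DF=(1 − 2072/69513·(0.973600+0.931800+0.906400+0.877100+0.836700+0.822100+0.810800))/(1+2072/69513) = 991/1250 ≈ 0.792800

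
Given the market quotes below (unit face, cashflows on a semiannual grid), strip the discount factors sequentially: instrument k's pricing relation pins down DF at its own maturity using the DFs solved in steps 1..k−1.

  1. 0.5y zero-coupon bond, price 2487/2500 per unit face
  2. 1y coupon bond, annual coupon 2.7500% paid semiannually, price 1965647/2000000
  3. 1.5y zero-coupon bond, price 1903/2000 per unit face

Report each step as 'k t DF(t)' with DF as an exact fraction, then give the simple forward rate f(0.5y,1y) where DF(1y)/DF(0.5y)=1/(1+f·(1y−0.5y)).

step 1 [0.5y] zero: DF = P = 2487/2500 ≈ 0.994800
step 2 [1y] bond c/2=11/800: DF=(1965647/2000000 − 11/800·(0.994800))/(1+11/800) = 239/250 ≈ 0.956000
step 3 [1.5y] zero: DF = P = 1903/2000 ≈ 0.951500

1 1/2 2487/2500
2 1 239/250
3 3/2 1903/2000
f(0.5y,1y) = ((2487/2500)/(239/250) − 1)/(1/2) = 97/1195 ≈ 8.1172%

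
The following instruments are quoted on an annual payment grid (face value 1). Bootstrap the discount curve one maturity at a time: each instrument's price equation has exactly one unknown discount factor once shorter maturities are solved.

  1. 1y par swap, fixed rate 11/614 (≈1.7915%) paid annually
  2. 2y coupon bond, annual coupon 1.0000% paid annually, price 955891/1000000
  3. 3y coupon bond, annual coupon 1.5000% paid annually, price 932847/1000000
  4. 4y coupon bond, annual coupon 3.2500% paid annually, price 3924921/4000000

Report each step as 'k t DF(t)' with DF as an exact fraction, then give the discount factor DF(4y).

step 1 [1y] swap r/1=11/614: DF=(1 − 11/614·(0))/(1+11/614) = 614/625 ≈ 0.982400
step 2 [2y] bond c/1=1/100: DF=(955891/1000000 − 1/100·(0.982400))/(1+1/100) = 9367/10000 ≈ 0.936700
step 3 [3y] bond c/1=3/200: DF=(932847/1000000 − 3/200·(0.982400+0.936700))/(1+3/200) = 8907/10000 ≈ 0.890700
step 4 [4y] bond c/1=13/400: DF=(3924921/4000000 − 13/400·(0.982400+0.936700+0.890700))/(1+13/400) = 8619/10000 ≈ 0.861900

1 1 614/625
2 2 9367/10000
3 3 8907/10000
4 4 8619/10000
DF(4y) = 8619/10000 ≈ 0.861900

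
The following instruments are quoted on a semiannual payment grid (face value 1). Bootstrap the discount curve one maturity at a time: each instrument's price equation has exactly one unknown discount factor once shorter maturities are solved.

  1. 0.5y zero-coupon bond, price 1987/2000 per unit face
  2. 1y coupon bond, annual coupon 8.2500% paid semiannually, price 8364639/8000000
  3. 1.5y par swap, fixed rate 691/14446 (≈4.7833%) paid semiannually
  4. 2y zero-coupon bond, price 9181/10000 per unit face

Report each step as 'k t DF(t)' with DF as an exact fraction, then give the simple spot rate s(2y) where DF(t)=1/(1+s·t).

step 1 [0.5y] zero: DF = P = 1987/2000 ≈ 0.993500
step 2 [1y] bond c/2=33/800: DF=(8364639/8000000 − 33/800·(0.993500))/(1+33/800) = 603/625 ≈ 0.964800
step 3 [1.5y] swap r/2=691/28892: DF=(1 − 691/28892·(0.993500+0.964800))/(1+691/28892) = 9309/10000 ≈ 0.930900
step 4 [2y] zero: DF = P = 9181/10000 ≈ 0.918100

1 1/2 1987/2000
2 1 603/625
3 3/2 9309/10000
4 2 9181/10000
s(2y) = (1/(9181/10000) − 1)/(2) = 819/18362 ≈ 4.4603%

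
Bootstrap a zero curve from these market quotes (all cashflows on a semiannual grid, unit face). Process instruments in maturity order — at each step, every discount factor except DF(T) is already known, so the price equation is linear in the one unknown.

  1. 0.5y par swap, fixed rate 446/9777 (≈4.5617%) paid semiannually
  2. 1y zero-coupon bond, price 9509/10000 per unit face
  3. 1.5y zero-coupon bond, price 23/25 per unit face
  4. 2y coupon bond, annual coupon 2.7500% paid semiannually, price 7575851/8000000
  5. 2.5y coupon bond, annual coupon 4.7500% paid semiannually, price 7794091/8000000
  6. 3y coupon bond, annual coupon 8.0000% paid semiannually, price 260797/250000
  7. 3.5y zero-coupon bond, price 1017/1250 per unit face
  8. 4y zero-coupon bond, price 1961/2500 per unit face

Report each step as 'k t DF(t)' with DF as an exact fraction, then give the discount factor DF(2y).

1 1/2 9777/10000
2 1 9509/10000
3 3/2 23/25
4 2 1791/2000
5 5/2 1081/1250
6 3 4129/5000
7 7/2 1017/1250
8 4 1961/2500
DF(2y) = 1791/2000 ≈ 0.895500

step 1 [0.5y] swap r/2=223/9777: DF=(1 − 223/9777·(0))/(1+223/9777) = 9777/10000 ≈ 0.977700
step 2 [1y] zero: DF = P = 9509/10000 ≈ 0.950900
step 3 [1.5y] zero: DF = P = 23/25 ≈ 0.920000
step 4 [2y] bond c/2=11/800: DF=(7575851/8000000 − 11/800·(0.977700+0.950900+0.920000))/(1+11/800) = 1791/2000 ≈ 0.895500
step 5 [2.5y] bond c/2=19/800: DF=(7794091/8000000 − 19/800·(0.977700+0.950900+0.920000+0.895500))/(1+19/800) = 1081/1250 ≈ 0.864800
step 6 [3y] bond c/2=1/25: DF=(260797/250000 − 1/25·(0.977700+0.950900+0.920000+0.895500+0.864800))/(1+1/25) = 4129/5000 ≈ 0.825800
step 7 [3.5y] zero: DF = P = 1017/1250 ≈ 0.813600
step 8 [4y] zero: DF = P = 1961/2500 ≈ 0.784400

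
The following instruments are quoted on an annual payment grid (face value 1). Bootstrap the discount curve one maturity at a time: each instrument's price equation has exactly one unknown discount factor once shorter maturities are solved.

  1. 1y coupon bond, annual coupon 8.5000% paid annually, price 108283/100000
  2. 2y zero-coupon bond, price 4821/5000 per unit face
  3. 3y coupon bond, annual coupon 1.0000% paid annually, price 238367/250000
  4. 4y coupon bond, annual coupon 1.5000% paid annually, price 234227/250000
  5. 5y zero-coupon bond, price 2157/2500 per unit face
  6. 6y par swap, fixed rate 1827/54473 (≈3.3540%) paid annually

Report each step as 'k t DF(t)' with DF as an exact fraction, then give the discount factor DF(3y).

1 1 499/500
2 2 4821/5000
3 3 4623/5000
4 4 2201/2500
5 5 2157/2500
6 6 8173/10000
DF(3y) = 4623/5000 ≈ 0.924600

step 1 [1y] bond c/1=17/200: DF=(108283/100000 − 17/200·(0))/(1+17/200) = 499/500 ≈ 0.998000
step 2 [2y] zero: DF = P = 4821/5000 ≈ 0.964200
step 3 [3y] bond c/1=1/100: DF=(238367/250000 − 1/100·(0.998000+0.964200))/(1+1/100) = 4623/5000 ≈ 0.924600
step 4 [4y] bond c/1=3/200: DF=(234227/250000 − 3/200·(0.998000+0.964200+0.924600))/(1+3/200) = 2201/2500 ≈ 0.880400
step 5 [5y] zero: DF = P = 2157/2500 ≈ 0.862800
step 6 [6y] swap r/1=1827/54473: DF=(1 − 1827/54473·(0.998000+0.964200+0.924600+0.880400+0.862800))/(1+1827/54473) = 8173/10000 ≈ 0.817300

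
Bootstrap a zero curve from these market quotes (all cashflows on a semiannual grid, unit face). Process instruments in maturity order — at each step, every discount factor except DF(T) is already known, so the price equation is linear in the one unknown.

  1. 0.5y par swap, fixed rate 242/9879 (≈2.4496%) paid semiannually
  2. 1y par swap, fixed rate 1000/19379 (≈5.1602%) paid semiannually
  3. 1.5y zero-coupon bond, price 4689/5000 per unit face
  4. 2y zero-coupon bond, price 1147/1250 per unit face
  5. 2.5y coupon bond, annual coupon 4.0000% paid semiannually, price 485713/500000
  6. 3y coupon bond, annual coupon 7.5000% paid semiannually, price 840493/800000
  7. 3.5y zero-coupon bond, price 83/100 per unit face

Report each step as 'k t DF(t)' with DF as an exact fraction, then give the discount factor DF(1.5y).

1 1/2 9879/10000
2 1 19/20
3 3/2 4689/5000
4 2 1147/1250
5 5/2 439/500
6 3 4219/5000
7 7/2 83/100
DF(1.5y) = 4689/5000 ≈ 0.937800

step 1 [0.5y] swap r/2=121/9879: DF=(1 − 121/9879·(0))/(1+121/9879) = 9879/10000 ≈ 0.987900
step 2 [1y] swap r/2=500/19379: DF=(1 − 500/19379·(0.987900))/(1+500/19379) = 19/20 ≈ 0.950000
step 3 [1.5y] zero: DF = P = 4689/5000 ≈ 0.937800
step 4 [2y] zero: DF = P = 1147/1250 ≈ 0.917600
step 5 [2.5y] bond c/2=1/50: DF=(485713/500000 − 1/50·(0.987900+0.950000+0.937800+0.917600))/(1+1/50) = 439/500 ≈ 0.878000
step 6 [3y] bond c/2=3/80: DF=(840493/800000 − 3/80·(0.987900+0.950000+0.937800+0.917600+0.878000))/(1+3/80) = 4219/5000 ≈ 0.843800
step 7 [3.5y] zero: DF = P = 83/100 ≈ 0.830000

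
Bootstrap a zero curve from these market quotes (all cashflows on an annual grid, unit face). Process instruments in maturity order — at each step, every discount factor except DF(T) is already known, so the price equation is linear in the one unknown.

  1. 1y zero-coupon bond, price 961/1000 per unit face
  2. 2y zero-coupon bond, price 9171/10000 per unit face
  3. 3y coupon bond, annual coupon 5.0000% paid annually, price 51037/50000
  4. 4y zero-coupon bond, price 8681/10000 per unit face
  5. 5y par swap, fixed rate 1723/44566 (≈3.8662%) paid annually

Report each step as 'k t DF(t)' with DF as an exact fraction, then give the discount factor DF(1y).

step 1 [1y] zero: DF = P = 961/1000 ≈ 0.961000
step 2 [2y] zero: DF = P = 9171/10000 ≈ 0.917100
step 3 [3y] bond c/1=1/20: DF=(51037/50000 − 1/20·(0.961000+0.917100))/(1+1/20) = 8827/10000 ≈ 0.882700
step 4 [4y] zero: DF = P = 8681/10000 ≈ 0.868100
step 5 [5y] swap r/1=1723/44566: DF=(1 − 1723/44566·(0.961000+0.917100+0.882700+0.868100))/(1+1723/44566) = 8277/10000 ≈ 0.827700

1 1 961/1000
2 2 9171/10000
3 3 8827/10000
4 4 8681/10000
5 5 8277/10000
DF(1y) = 961/1000 ≈ 0.961000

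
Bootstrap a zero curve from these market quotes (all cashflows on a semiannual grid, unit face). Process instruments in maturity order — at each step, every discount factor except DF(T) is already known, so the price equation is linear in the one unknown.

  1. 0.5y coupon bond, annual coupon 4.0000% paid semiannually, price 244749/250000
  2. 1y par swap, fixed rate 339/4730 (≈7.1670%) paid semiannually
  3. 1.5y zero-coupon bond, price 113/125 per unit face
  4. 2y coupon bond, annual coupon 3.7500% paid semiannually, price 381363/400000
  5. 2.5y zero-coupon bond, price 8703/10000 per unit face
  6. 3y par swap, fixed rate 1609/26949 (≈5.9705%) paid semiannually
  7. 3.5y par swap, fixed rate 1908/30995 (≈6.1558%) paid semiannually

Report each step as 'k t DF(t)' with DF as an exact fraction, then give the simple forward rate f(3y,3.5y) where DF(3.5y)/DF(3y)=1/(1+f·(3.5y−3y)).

1 1/2 4799/5000
2 1 4661/5000
3 3/2 113/125
4 2 2211/2500
5 5/2 8703/10000
6 3 8391/10000
7 7/2 2023/2500
f(3y,3.5y) = ((8391/10000)/(2023/2500) − 1)/(1/2) = 299/4046 ≈ 7.3900%

step 1 [0.5y] bond c/2=1/50: DF=(244749/250000 − 1/50·(0))/(1+1/50) = 4799/5000 ≈ 0.959800
step 2 [1y] swap r/2=339/9460: DF=(1 − 339/9460·(0.959800))/(1+339/9460) = 4661/5000 ≈ 0.932200
step 3 [1.5y] zero: DF = P = 113/125 ≈ 0.904000
step 4 [2y] bond c/2=3/160: DF=(381363/400000 − 3/160·(0.959800+0.932200+0.904000))/(1+3/160) = 2211/2500 ≈ 0.884400
step 5 [2.5y] zero: DF = P = 8703/10000 ≈ 0.870300
step 6 [3y] swap r/2=1609/53898: DF=(1 − 1609/53898·(0.959800+0.932200+0.904000+0.884400+0.870300))/(1+1609/53898) = 8391/10000 ≈ 0.839100
step 7 [3.5y] swap r/2=954/30995: DF=(1 − 954/30995·(0.959800+0.932200+0.904000+0.884400+0.870300+0.839100))/(1+954/30995) = 2023/2500 ≈ 0.809200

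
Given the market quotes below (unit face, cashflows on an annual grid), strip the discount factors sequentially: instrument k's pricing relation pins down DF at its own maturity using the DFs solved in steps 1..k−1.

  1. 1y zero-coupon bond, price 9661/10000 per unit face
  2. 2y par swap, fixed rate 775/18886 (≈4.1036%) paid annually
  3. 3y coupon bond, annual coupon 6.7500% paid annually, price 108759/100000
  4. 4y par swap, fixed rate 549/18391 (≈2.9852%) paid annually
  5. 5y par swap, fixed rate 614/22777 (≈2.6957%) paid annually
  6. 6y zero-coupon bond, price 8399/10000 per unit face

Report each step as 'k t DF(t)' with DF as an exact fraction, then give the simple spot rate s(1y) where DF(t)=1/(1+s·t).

1 1 9661/10000
2 2 369/400
3 3 4497/5000
4 4 4451/5000
5 5 2193/2500
6 6 8399/10000
s(1y) = (1/(9661/10000) − 1)/(1) = 339/9661 ≈ 3.5090%

step 1 [1y] zero: DF = P = 9661/10000 ≈ 0.966100
step 2 [2y] swap r/1=775/18886: DF=(1 − 775/18886·(0.966100))/(1+775/18886) = 369/400 ≈ 0.922500
step 3 [3y] bond c/1=27/400: DF=(108759/100000 − 27/400·(0.966100+0.922500))/(1+27/400) = 4497/5000 ≈ 0.899400
step 4 [4y] swap r/1=549/18391: DF=(1 − 549/18391·(0.966100+0.922500+0.899400))/(1+549/18391) = 4451/5000 ≈ 0.890200
step 5 [5y] swap r/1=614/22777: DF=(1 − 614/22777·(0.966100+0.922500+0.899400+0.890200))/(1+614/22777) = 2193/2500 ≈ 0.877200
step 6 [6y] zero: DF = P = 8399/10000 ≈ 0.839900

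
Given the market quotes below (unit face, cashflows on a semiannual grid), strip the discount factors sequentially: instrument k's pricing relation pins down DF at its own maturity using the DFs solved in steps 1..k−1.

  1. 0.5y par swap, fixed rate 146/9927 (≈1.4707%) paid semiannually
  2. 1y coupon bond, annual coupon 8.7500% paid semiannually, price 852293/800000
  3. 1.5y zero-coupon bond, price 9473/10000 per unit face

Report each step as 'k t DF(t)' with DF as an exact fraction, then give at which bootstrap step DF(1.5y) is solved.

1 1/2 9927/10000
2 1 9791/10000
3 3/2 9473/10000
DF(1.5y) is solved at step 3

step 1 [0.5y] swap r/2=73/9927: DF=(1 − 73/9927·(0))/(1+73/9927) = 9927/10000 ≈ 0.992700
step 2 [1y] bond c/2=7/160: DF=(852293/800000 − 7/160·(0.992700))/(1+7/160) = 9791/10000 ≈ 0.979100
step 3 [1.5y] zero: DF = P = 9473/10000 ≈ 0.947300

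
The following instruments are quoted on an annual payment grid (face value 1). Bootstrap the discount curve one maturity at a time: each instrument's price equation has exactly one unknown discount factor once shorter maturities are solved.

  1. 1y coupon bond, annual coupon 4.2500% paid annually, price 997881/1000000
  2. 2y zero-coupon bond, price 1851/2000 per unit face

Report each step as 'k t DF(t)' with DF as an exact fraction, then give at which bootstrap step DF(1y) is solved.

1 1 2393/2500
2 2 1851/2000
DF(1y) is solved at step 1

step 1 [1y] bond c/1=17/400: DF=(997881/1000000 − 17/400·(0))/(1+17/400) = 2393/2500 ≈ 0.957200
step 2 [2y] zero: DF = P = 1851/2000 ≈ 0.925500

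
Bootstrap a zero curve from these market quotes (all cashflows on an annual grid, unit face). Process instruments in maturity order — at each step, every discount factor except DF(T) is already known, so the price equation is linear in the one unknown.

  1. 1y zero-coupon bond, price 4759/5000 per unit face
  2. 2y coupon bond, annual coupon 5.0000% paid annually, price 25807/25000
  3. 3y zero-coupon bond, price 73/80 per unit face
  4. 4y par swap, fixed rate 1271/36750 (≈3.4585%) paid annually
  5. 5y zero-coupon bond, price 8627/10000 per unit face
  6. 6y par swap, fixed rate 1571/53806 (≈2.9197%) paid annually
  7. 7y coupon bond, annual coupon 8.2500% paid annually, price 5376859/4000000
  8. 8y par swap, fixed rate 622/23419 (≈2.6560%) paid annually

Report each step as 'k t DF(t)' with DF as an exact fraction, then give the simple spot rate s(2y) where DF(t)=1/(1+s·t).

1 1 4759/5000
2 2 4689/5000
3 3 73/80
4 4 8729/10000
5 5 8627/10000
6 6 8429/10000
7 7 8317/10000
8 8 4067/5000
s(2y) = (1/(4689/5000) − 1)/(2) = 311/9378 ≈ 3.3163%

step 1 [1y] zero: DF = P = 4759/5000 ≈ 0.951800
step 2 [2y] bond c/1=1/20: DF=(25807/25000 − 1/20·(0.951800))/(1+1/20) = 4689/5000 ≈ 0.937800
step 3 [3y] zero: DF = P = 73/80 ≈ 0.912500
step 4 [4y] swap r/1=1271/36750: DF=(1 − 1271/36750·(0.951800+0.937800+0.912500))/(1+1271/36750) = 8729/10000 ≈ 0.872900
step 5 [5y] zero: DF = P = 8627/10000 ≈ 0.862700
step 6 [6y] swap r/1=1571/53806: DF=(1 − 1571/53806·(0.951800+0.937800+0.912500+0.872900+0.862700))/(1+1571/53806) = 8429/10000 ≈ 0.842900
step 7 [7y] bond c/1=33/400: DF=(5376859/4000000 − 33/400·(0.951800+0.937800+0.912500+0.872900+0.862700+0.842900))/(1+33/400) = 8317/10000 ≈ 0.831700
step 8 [8y] swap r/1=622/23419: DF=(1 − 622/23419·(0.951800+0.937800+0.912500+0.872900+0.862700+0.842900+0.831700))/(1+622/23419) = 4067/5000 ≈ 0.813400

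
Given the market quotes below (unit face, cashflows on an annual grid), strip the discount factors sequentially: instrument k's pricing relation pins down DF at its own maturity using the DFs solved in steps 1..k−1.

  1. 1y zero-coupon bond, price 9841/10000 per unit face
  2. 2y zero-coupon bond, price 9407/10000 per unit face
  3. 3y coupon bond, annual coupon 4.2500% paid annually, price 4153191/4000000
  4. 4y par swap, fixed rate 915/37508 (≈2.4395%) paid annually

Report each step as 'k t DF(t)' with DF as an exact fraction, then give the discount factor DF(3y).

1 1 9841/10000
2 2 9407/10000
3 3 367/400
4 4 1817/2000
DF(3y) = 367/400 ≈ 0.917500

step 1 [1y] zero: DF = P = 9841/10000 ≈ 0.984100
step 2 [2y] zero: DF = P = 9407/10000 ≈ 0.940700
step 3 [3y] bond c/1=17/400: DF=(4153191/4000000 − 17/400·(0.984100+0.940700))/(1+17/400) = 367/400 ≈ 0.917500
step 4 [4y] swap r/1=915/37508: DF=(1 − 915/37508·(0.984100+0.940700+0.917500))/(1+915/37508) = 1817/2000 ≈ 0.908500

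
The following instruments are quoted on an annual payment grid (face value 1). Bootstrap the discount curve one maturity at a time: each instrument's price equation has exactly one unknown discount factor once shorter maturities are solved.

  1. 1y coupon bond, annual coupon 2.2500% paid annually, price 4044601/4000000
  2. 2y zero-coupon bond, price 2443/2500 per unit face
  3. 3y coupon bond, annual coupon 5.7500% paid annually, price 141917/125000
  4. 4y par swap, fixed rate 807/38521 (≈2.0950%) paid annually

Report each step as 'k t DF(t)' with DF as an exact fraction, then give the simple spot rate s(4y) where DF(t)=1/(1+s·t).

step 1 [1y] bond c/1=9/400: DF=(4044601/4000000 − 9/400·(0))/(1+9/400) = 9889/10000 ≈ 0.988900
step 2 [2y] zero: DF = P = 2443/2500 ≈ 0.977200
step 3 [3y] bond c/1=23/400: DF=(141917/125000 − 23/400·(0.988900+0.977200))/(1+23/400) = 9667/10000 ≈ 0.966700
step 4 [4y] swap r/1=807/38521: DF=(1 − 807/38521·(0.988900+0.977200+0.966700))/(1+807/38521) = 9193/10000 ≈ 0.919300

1 1 9889/10000
2 2 2443/2500
3 3 9667/10000
4 4 9193/10000
s(4y) = (1/(9193/10000) − 1)/(4) = 807/36772 ≈ 2.1946%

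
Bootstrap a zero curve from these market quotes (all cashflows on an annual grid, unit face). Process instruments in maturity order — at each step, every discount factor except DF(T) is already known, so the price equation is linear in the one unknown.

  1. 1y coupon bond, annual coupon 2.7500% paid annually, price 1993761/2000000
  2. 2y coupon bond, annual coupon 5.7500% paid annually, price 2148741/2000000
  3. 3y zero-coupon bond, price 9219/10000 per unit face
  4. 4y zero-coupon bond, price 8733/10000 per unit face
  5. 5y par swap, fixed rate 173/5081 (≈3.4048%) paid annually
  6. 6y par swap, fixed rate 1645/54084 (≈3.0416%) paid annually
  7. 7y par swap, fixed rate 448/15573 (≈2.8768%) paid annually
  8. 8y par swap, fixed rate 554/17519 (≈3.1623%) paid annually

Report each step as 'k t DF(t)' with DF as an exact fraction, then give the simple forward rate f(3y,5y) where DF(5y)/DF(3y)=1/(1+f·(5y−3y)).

step 1 [1y] bond c/1=11/400: DF=(1993761/2000000 − 11/400·(0))/(1+11/400) = 4851/5000 ≈ 0.970200
step 2 [2y] bond c/1=23/400: DF=(2148741/2000000 − 23/400·(0.970200))/(1+23/400) = 602/625 ≈ 0.963200
step 3 [3y] zero: DF = P = 9219/10000 ≈ 0.921900
step 4 [4y] zero: DF = P = 8733/10000 ≈ 0.873300
step 5 [5y] swap r/1=173/5081: DF=(1 − 173/5081·(0.970200+0.963200+0.921900+0.873300))/(1+173/5081) = 8443/10000 ≈ 0.844300
step 6 [6y] swap r/1=1645/54084: DF=(1 − 1645/54084·(0.970200+0.963200+0.921900+0.873300+0.844300))/(1+1645/54084) = 1671/2000 ≈ 0.835500
step 7 [7y] swap r/1=448/15573: DF=(1 − 448/15573·(0.970200+0.963200+0.921900+0.873300+0.844300+0.835500))/(1+448/15573) = 513/625 ≈ 0.820800
step 8 [8y] swap r/1=554/17519: DF=(1 − 554/17519·(0.970200+0.963200+0.921900+0.873300+0.844300+0.835500+0.820800))/(1+554/17519) = 973/1250 ≈ 0.778400

1 1 4851/5000
2 2 602/625
3 3 9219/10000
4 4 8733/10000
5 5 8443/10000
6 6 1671/2000
7 7 513/625
8 8 973/1250
f(3y,5y) = ((9219/10000)/(8443/10000) − 1)/(2) = 388/8443 ≈ 4.5955%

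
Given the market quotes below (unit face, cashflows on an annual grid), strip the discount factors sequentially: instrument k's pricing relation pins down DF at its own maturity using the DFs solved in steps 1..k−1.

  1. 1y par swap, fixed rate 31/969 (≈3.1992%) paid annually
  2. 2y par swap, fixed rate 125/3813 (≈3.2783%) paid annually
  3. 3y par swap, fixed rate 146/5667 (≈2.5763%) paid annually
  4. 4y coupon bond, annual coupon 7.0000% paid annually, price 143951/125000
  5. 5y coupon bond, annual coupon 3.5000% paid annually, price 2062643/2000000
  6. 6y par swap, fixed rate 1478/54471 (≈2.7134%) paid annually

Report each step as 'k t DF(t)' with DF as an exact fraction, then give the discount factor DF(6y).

1 1 969/1000
2 2 15/16
3 3 927/1000
4 4 8909/10000
5 5 1741/2000
6 6 4261/5000
DF(6y) = 4261/5000 ≈ 0.852200

step 1 [1y] swap r/1=31/969: DF=(1 − 31/969·(0))/(1+31/969) = 969/1000 ≈ 0.969000
step 2 [2y] swap r/1=125/3813: DF=(1 − 125/3813·(0.969000))/(1+125/3813) = 15/16 ≈ 0.937500
step 3 [3y] swap r/1=146/5667: DF=(1 − 146/5667·(0.969000+0.937500))/(1+146/5667) = 927/1000 ≈ 0.927000
step 4 [4y] bond c/1=7/100: DF=(143951/125000 − 7/100·(0.969000+0.937500+0.927000))/(1+7/100) = 8909/10000 ≈ 0.890900
step 5 [5y] bond c/1=7/200: DF=(2062643/2000000 − 7/200·(0.969000+0.937500+0.927000+0.890900))/(1+7/200) = 1741/2000 ≈ 0.870500
step 6 [6y] swap r/1=1478/54471: DF=(1 − 1478/54471·(0.969000+0.937500+0.927000+0.890900+0.870500))/(1+1478/54471) = 4261/5000 ≈ 0.852200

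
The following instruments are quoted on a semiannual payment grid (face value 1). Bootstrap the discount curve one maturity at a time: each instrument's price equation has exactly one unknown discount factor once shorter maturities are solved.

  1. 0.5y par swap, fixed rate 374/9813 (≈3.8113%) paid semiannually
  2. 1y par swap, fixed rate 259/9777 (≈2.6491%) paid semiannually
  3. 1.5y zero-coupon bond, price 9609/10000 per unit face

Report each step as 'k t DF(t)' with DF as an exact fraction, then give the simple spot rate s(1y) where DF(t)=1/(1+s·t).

step 1 [0.5y] swap r/2=187/9813: DF=(1 − 187/9813·(0))/(1+187/9813) = 9813/10000 ≈ 0.981300
step 2 [1y] swap r/2=259/19554: DF=(1 − 259/19554·(0.981300))/(1+259/19554) = 9741/10000 ≈ 0.974100
step 3 [1.5y] zero: DF = P = 9609/10000 ≈ 0.960900

1 1/2 9813/10000
2 1 9741/10000
3 3/2 9609/10000
s(1y) = (1/(9741/10000) − 1)/(1) = 259/9741 ≈ 2.6589%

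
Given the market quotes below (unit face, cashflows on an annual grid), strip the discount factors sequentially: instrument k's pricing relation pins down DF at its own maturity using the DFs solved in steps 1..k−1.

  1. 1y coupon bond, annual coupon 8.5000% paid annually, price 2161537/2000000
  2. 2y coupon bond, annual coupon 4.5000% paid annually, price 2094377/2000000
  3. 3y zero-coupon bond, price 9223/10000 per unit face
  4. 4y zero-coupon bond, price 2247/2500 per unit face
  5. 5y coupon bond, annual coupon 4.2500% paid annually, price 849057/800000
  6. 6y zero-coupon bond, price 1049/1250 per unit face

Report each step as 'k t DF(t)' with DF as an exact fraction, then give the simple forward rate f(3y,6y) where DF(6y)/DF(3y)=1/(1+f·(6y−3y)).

1 1 9961/10000
2 2 1199/1250
3 3 9223/10000
4 4 2247/2500
5 5 8641/10000
6 6 1049/1250
f(3y,6y) = ((9223/10000)/(1049/1250) − 1)/(3) = 277/8392 ≈ 3.3008%

step 1 [1y] bond c/1=17/200: DF=(2161537/2000000 − 17/200·(0))/(1+17/200) = 9961/10000 ≈ 0.996100
step 2 [2y] bond c/1=9/200: DF=(2094377/2000000 − 9/200·(0.996100))/(1+9/200) = 1199/1250 ≈ 0.959200
step 3 [3y] zero: DF = P = 9223/10000 ≈ 0.922300
step 4 [4y] zero: DF = P = 2247/2500 ≈ 0.898800
step 5 [5y] bond c/1=17/400: DF=(849057/800000 − 17/400·(0.996100+0.959200+0.922300+0.898800))/(1+17/400) = 8641/10000 ≈ 0.864100
step 6 [6y] zero: DF = P = 1049/1250 ≈ 0.839200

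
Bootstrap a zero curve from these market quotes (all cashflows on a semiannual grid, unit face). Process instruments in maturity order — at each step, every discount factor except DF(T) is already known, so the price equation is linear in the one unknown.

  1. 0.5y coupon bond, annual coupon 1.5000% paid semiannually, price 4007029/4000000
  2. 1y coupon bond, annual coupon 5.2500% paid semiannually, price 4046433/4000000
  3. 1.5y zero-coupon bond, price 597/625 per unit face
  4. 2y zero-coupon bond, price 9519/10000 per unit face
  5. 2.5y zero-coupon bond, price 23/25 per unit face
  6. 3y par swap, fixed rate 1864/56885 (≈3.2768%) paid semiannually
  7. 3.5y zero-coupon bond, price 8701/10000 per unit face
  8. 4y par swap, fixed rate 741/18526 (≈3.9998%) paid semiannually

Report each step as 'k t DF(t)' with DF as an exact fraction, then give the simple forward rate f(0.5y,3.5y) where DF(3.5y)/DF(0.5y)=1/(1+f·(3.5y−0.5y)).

1 1/2 9943/10000
2 1 9603/10000
3 3/2 597/625
4 2 9519/10000
5 5/2 23/25
6 3 2267/2500
7 7/2 8701/10000
8 4 4259/5000
f(0.5y,3.5y) = ((9943/10000)/(8701/10000) − 1)/(3) = 414/8701 ≈ 4.7581%

step 1 [0.5y] bond c/2=3/400: DF=(4007029/4000000 − 3/400·(0))/(1+3/400) = 9943/10000 ≈ 0.994300
step 2 [1y] bond c/2=21/800: DF=(4046433/4000000 − 21/800·(0.994300))/(1+21/800) = 9603/10000 ≈ 0.960300
step 3 [1.5y] zero: DF = P = 597/625 ≈ 0.955200
step 4 [2y] zero: DF = P = 9519/10000 ≈ 0.951900
step 5 [2.5y] zero: DF = P = 23/25 ≈ 0.920000
step 6 [3y] swap r/2=932/56885: DF=(1 − 932/56885·(0.994300+0.960300+0.955200+0.951900+0.920000))/(1+932/56885) = 2267/2500 ≈ 0.906800
step 7 [3.5y] zero: DF = P = 8701/10000 ≈ 0.870100
step 8 [4y] swap r/2=741/37052: DF=(1 − 741/37052·(0.994300+0.960300+0.955200+0.951900+0.920000+0.906800+0.870100))/(1+741/37052) = 4259/5000 ≈ 0.851800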